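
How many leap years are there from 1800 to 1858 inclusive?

Years divisible by 4: 1800, 1804, …, 1856 — 15 in all.
Of these, 1800 is divisible by 100 but not 400, so not leap.
Leap years: 15 − 1 = 14.

14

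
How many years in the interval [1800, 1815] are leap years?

3

Years divisible by 4 in [1800, 1815]: 1800, 1804, 1808, 1812.
Of these, 1800 is divisible by 100 but not 400, so not leap.
Leap years: 4 − 1 = 3.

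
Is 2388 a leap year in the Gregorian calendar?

2388 is a leap year.

Yes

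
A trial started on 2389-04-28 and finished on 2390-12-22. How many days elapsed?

603

Day-of-year of April 28, 2389: 118.
Day-of-year of December 22, 2390: 356.
2389 has 365 days, so 365 − 118 = 247 days remain in 2389.
Total: 247 + 356 = 603 days.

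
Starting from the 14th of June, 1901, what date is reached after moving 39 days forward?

the 23rd of July, 1901

Count 39 days after June 14, 1901:
June 1901: 30 − 14 = 16 days remain.
July 1–23, 1901: 23 days.
Total: 16 + 23 = 39 days.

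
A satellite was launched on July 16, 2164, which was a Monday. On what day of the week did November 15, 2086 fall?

Count forward from the earlier date (November 15, 2086) to the later (July 16, 2164):
From November 15, 2086 to November 15, 2163: 77 years, of which 18 contain a Feb 29 — 59×365 + 18×366 = 28123 days.
(2100 is not a leap year (divisible by 100 but not 400).)
November 2163: 30 − 15 = 15 days remain.
Then December (31), January (31), February 2164 (29), March (31), April (30), May (31), June (30): 31 + 31 + 29 + 31 + 30 + 31 + 30 = 213 days.
July 1–16, 2164: 16 days.
Residual: 244 days.
Total: 28367 days.
28367 mod 7 = 3, so 3 days before Monday is Friday.

Friday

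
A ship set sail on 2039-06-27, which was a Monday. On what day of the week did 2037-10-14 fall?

Wednesday

Count forward from the earlier date (October 14, 2037) to the later (June 27, 2039):
October 2037: 31 − 14 = 17 days remain.
Then 19 full months totalling 577 days.
June 1–27, 2039: 27 days.
Total: 17 + 577 + 27 = 621 days.
621 mod 7 = 5, so 5 days before Monday is Wednesday.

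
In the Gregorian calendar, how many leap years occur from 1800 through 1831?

7

Years divisible by 4 in [1800, 1831]: 1800, 1804, 1808, 1812, 1816, 1820, 1824, 1828.
Of these, 1800 is divisible by 100 but not 400, so not leap.
Leap years: 8 − 1 = 7.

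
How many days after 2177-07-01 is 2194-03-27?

Day-of-year of July 1, 2177: 182.
Day-of-year of March 27, 2194: 86.
2177 has 365 days, so 365 − 182 = 183 days remain in 2177.
Full years 2178–2193: 12 common + 4 leap = 12×365 + 4×366 = 5844 days.
Total: 183 + 5844 + 86 = 6113 days.

6113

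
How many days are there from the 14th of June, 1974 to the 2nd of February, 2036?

22513

From June 14, 1974 to June 14, 2035: 61 years, of which 15 contain a Feb 29 — 46×365 + 15×366 = 22280 days.
(2000 is a leap year (divisible by 400).)
June 2035: 30 − 14 = 16 days remain.
Then July (31), August (31), September (30), October (31), November (30), December (31), January (31): 31 + 31 + 30 + 31 + 30 + 31 + 31 = 215 days.
February 1–2, 2036: 2 days (2036 is a leap year).
Residual: 233 days.
Total: 22513 days.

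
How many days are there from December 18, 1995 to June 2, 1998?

897

December 18, 1995 → December 18, 1996: 366 days (1996 is a leap year).
December 18, 1996 → December 18, 1997: 365 days.
December 1997: 31 − 18 = 13 days remain.
Then January (31), February 1998 (28), March (31), April (30), May (31): 31 + 28 + 31 + 30 + 31 = 151 days.
June 1–2, 1998: 2 days.
Residual: 166 days.
Total: 897 days.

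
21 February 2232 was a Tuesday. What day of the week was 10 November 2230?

Count forward from the earlier date (November 10, 2230) to the later (February 21, 2232):
November 2230: 30 − 10 = 20 days remain.
Then 14 full months totalling 427 days.
February 1–21, 2232: 21 days (2232 is a leap year).
Total: 20 + 427 + 21 = 468 days.
468 mod 7 = 6, so 6 days before Tuesday is Wednesday.

Wednesday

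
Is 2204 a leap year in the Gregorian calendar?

2204 is a leap year.

Yes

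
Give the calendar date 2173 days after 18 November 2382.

30 October 2388

Count 2173 days after November 18, 2382:
November 18, 2382 → November 18, 2383: 365 days.
November 18, 2383 → November 18, 2384: 366 days (2384 is a leap year).
November 18, 2384 → November 18, 2385: 365 days.
November 18, 2385 → November 18, 2386: 365 days.
November 18, 2386 → November 18, 2387: 365 days.
November 2387: 30 − 18 = 12 days remain.
Then 10 full months totalling 305 days.
October 1–30, 2388: 30 days.
Residual: 347 days.
Total: 2173 days.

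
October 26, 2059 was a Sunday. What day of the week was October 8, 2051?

Sunday

Count forward from the earlier date (October 8, 2051) to the later (October 26, 2059):
From October 8, 2051 to October 8, 2059: 8 years, of which 2 contain a Feb 29 — 6×365 + 2×366 = 2922 days.
Within October 2059: 26 − 8 = 18 days.
Total: 2940 days.
2940 is a multiple of 7, so October 8, 2051 falls on the same weekday: Sunday.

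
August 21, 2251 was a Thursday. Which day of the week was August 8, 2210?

Count forward from the earlier date (August 8, 2210) to the later (August 21, 2251):
From August 8, 2210 to August 8, 2251: 41 years, of which 10 contain a Feb 29 — 31×365 + 10×366 = 14975 days.
Within August 2251: 21 − 8 = 13 days.
Total: 14988 days.
14988 mod 7 = 1, so 1 day before Thursday is Wednesday.

Wednesday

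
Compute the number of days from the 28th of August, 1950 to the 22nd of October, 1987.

Day-of-year of August 28, 1950: 240.
Day-of-year of October 22, 1987: 295.
1950 has 365 days, so 365 − 240 = 125 days remain in 1950.
Full years 1951–1986: 27 common + 9 leap = 27×365 + 9×366 = 13149 days.
Total: 125 + 13149 + 295 = 13569 days.

13569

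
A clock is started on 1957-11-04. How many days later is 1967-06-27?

From November 4, 1957 to November 4, 1966: 9 years, of which 2 contain a Feb 29 — 7×365 + 2×366 = 3287 days.
November 1966: 30 − 4 = 26 days remain.
Then December (31), January (31), February 1967 (28), March (31), April (30), May (31): 31 + 31 + 28 + 31 + 30 + 31 = 182 days.
June 1–27, 1967: 27 days.
Residual: 235 days.
Total: 3522 days.

3522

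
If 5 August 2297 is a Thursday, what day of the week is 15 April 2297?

Thursday

Count forward from the earlier date (April 15, 2297) to the later (August 5, 2297):
April 2297: 30 − 15 = 15 days remain.
Then May (31), June (30), July (31): 31 + 30 + 31 = 92 days.
August 1–5, 2297: 5 days.
Total: 15 + 92 + 5 = 112 days.
112 is a multiple of 7, so 15 April 2297 falls on the same weekday: Thursday.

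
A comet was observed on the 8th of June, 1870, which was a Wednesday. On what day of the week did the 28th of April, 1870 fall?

Thursday

Count forward from the earlier date (April 28, 1870) to the later (June 8, 1870):
April 1870: 30 − 28 = 2 days remain.
Then May (31): 31 days.
June 1–8, 1870: 8 days.
Total: 2 + 31 + 8 = 41 days.
41 mod 7 = 6, so 6 days before Wednesday is Thursday.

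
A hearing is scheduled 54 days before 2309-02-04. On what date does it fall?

2308-12-12

Count 54 days before February 4, 2309:
December 2308: 31 − 12 = 19 days remain.
Then January (31): 31 days.
February 1–4, 2309: 4 days (2309 is not a leap year).
Total: 19 + 31 + 4 = 54 days.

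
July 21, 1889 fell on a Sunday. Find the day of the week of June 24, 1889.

Count forward from the earlier date (June 24, 1889) to the later (July 21, 1889):
June 1889: 30 − 24 = 6 days remain.
July 1–21, 1889: 21 days.
Total: 6 + 21 = 27 days.
27 mod 7 = 6, so 6 days before Sunday is Monday.

Monday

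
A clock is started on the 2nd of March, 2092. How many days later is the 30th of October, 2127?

13024

From March 2, 2092 to March 2, 2127: 35 years, of which 7 contain a Feb 29 — 28×365 + 7×366 = 12782 days.
(2100 is not a leap year (divisible by 100 but not 400).)
March 2127: 31 − 2 = 29 days remain.
Then April (30), May (31), June (30), July (31), August (31), September (30): 30 + 31 + 30 + 31 + 31 + 30 = 183 days.
October 1–30, 2127: 30 days.
Residual: 242 days.
Total: 13024 days.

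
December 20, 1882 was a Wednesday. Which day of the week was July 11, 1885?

Saturday

Day-of-year of December 20, 1882: 354.
Day-of-year of July 11, 1885: 192.
1882 has 365 days, so 365 − 354 = 11 days remain in 1882.
Full years: 1883: 365; 1884: 366. Sum = 731.
Total: 11 + 731 + 192 = 934 days.
934 mod 7 = 3, so 3 days after Wednesday is Saturday.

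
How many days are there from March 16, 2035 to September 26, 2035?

194

March 2035: 31 − 16 = 15 days remain.
Then April (30), May (31), June (30), July (31), August (31): 30 + 31 + 30 + 31 + 31 = 153 days.
September 1–26, 2035: 26 days.
Total: 15 + 153 + 26 = 194 days.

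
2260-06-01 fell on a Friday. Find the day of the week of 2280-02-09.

Monday

Day-of-year of June 1, 2260: 153.
Day-of-year of February 9, 2280: 40.
2260 has 366 days, so 366 − 153 = 213 days remain in 2260.
Full years 2261–2279: 15 common + 4 leap = 15×365 + 4×366 = 6939 days.
Total: 213 + 6939 + 40 = 7192 days.
7192 mod 7 = 3, so 3 days after Friday is Monday.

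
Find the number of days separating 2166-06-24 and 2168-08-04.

Day-of-year of June 24, 2166: 175.
Day-of-year of August 4, 2168: 217.
2166 has 365 days, so 365 − 175 = 190 days remain in 2166.
Full years: 2167: 365. Sum = 365.
Total: 190 + 365 + 217 = 772 days.

772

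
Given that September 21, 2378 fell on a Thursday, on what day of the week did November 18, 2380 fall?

Tuesday

September 2378: 30 − 21 = 9 days remain.
Then 25 full months totalling 762 days.
November 1–18, 2380: 18 days.
Total: 9 + 762 + 18 = 789 days.
789 mod 7 = 5, so 5 days after Thursday is Tuesday.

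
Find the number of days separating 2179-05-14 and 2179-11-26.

May 2179: 31 − 14 = 17 days remain.
Then June (30), July (31), August (31), September (30), October (31): 30 + 31 + 31 + 30 + 31 = 153 days.
November 1–26, 2179: 26 days.
Total: 17 + 153 + 26 = 196 days.

196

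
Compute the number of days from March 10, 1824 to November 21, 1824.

March 1824: 31 − 10 = 21 days remain.
Then April (30), May (31), June (30), July (31), August (31), September (30), October (31): 30 + 31 + 30 + 31 + 31 + 30 + 31 = 214 days.
November 1–21, 1824: 21 days.
Total: 21 + 214 + 21 = 256 days.

256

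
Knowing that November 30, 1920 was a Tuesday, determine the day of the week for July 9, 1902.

Count forward from the earlier date (July 9, 1902) to the later (November 30, 1920):
From July 9, 1902 to July 9, 1920: 18 years, of which 5 contain a Feb 29 — 13×365 + 5×366 = 6575 days.
July 1920: 31 − 9 = 22 days remain.
Then August (31), September (30), October (31): 31 + 30 + 31 = 92 days.
November 1–30, 1920: 30 days.
Residual: 144 days.
Total: 6719 days.
6719 mod 7 = 6, so 6 days before Tuesday is Wednesday.

Wednesday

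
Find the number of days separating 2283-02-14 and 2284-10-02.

596

February 14, 2283 → February 14, 2284: 365 days.
February 2284: 29 − 14 = 15 days remain (2284 is a leap year, so February has 29 days).
Then March (31), April (30), May (31), June (30), July (31), August (31), September (30): 31 + 30 + 31 + 30 + 31 + 31 + 30 = 214 days.
October 1–2, 2284: 2 days.
Residual: 231 days.
Total: 596 days.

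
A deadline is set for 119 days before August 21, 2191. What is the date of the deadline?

April 24, 2191

Count 119 days before August 21, 2191:
April 2191: 30 − 24 = 6 days remain.
Then May (31), June (30), July (31): 31 + 30 + 31 = 92 days.
August 1–21, 2191: 21 days.
Total: 6 + 92 + 21 = 119 days.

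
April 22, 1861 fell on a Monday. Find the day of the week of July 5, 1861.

April 1861: 30 − 22 = 8 days remain.
Then May (31), June (30): 31 + 30 = 61 days.
July 1–5, 1861: 5 days.
Total: 8 + 61 + 5 = 74 days.
74 mod 7 = 4, so 4 days after Monday is Friday.

Friday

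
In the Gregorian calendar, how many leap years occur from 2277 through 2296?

Years divisible by 4 in [2277, 2296]: 2280, 2284, 2288, 2292, 2296.
No century exceptions apply. Count: 5.

5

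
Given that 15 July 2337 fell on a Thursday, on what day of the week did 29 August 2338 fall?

Day-of-year of July 15, 2337: 196.
Day-of-year of August 29, 2338: 241.
2337 has 365 days, so 365 − 196 = 169 days remain in 2337.
Total: 169 + 241 = 410 days.
410 mod 7 = 4, so 4 days after Thursday is Monday.

Monday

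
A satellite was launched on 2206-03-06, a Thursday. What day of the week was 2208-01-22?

Friday

March 2206: 31 − 6 = 25 days remain.
Then 21 full months totalling 640 days.
January 1–22, 2208: 22 days.
Total: 25 + 640 + 22 = 687 days.
687 mod 7 = 1, so 1 day after Thursday is Friday.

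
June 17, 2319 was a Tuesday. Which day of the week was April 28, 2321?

Day-of-year of June 17, 2319: 168.
Day-of-year of April 28, 2321: 118.
2319 has 365 days, so 365 − 168 = 197 days remain in 2319.
Full years: 2320: 366. Sum = 366.
Total: 197 + 366 + 118 = 681 days.
681 mod 7 = 2, so 2 days after Tuesday is Thursday.

Thursday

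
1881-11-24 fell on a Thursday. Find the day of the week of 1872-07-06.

Saturday

Count forward from the earlier date (July 6, 1872) to the later (November 24, 1881):
From July 6, 1872 to July 6, 1881: 9 years, of which 2 contain a Feb 29 — 7×365 + 2×366 = 3287 days.
July 1881: 31 − 6 = 25 days remain.
Then August (31), September (30), October (31): 31 + 30 + 31 = 92 days.
November 1–24, 1881: 24 days.
Residual: 141 days.
Total: 3428 days.
3428 mod 7 = 5, so 5 days before Thursday is Saturday.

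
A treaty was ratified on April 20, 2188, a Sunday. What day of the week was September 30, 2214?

Day-of-year of April 20, 2188: 111.
Day-of-year of September 30, 2214: 273.
2188 has 366 days, so 366 − 111 = 255 days remain in 2188.
Full years 2189–2213: 20 common + 5 leap = 20×365 + 5×366 = 9130 days.
Total: 255 + 9130 + 273 = 9658 days.
9658 mod 7 = 5, so 5 days after Sunday is Friday.

Friday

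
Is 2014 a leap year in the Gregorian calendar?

No

2014 is not a leap year.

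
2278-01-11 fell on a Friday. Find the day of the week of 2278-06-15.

Saturday

January 2278: 31 − 11 = 20 days remain.
Then February 2278 (28), March (31), April (30), May (31): 28 + 31 + 30 + 31 = 120 days.
June 1–15, 2278: 15 days.
Total: 20 + 120 + 15 = 155 days.
155 mod 7 = 1, so 1 day after Friday is Saturday.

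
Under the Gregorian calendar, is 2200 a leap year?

2200 is not a leap year (divisible by 100 but not 400).

No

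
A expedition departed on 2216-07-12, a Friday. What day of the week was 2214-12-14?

Wednesday

Count forward from the earlier date (December 14, 2214) to the later (July 12, 2216):
December 2214: 31 − 14 = 17 days remain.
Then 18 full months totalling 547 days.
July 1–12, 2216: 12 days.
Total: 17 + 547 + 12 = 576 days.
576 mod 7 = 2, so 2 days before Friday is Wednesday.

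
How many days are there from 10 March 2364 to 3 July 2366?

Day-of-year of March 10, 2364: 70.
Day-of-year of July 3, 2366: 184.
2364 has 366 days, so 366 − 70 = 296 days remain in 2364.
Full years: 2365: 365. Sum = 365.
Total: 296 + 365 + 184 = 845 days.

845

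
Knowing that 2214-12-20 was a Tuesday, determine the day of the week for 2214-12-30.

Within December 2214: 30 − 20 = 10 days.
10 mod 7 = 3, so 3 days after Tuesday is Friday.

Friday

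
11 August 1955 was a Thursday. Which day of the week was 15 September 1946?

Count forward from the earlier date (September 15, 1946) to the later (August 11, 1955):
From September 15, 1946 to September 15, 1954: 8 years, of which 2 contain a Feb 29 — 6×365 + 2×366 = 2922 days.
September 1954: 30 − 15 = 15 days remain.
Then 10 full months totalling 304 days.
August 1–11, 1955: 11 days.
Residual: 330 days.
Total: 3252 days.
3252 mod 7 = 4, so 4 days before Thursday is Sunday.

Sunday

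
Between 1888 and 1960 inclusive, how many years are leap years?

Years divisible by 4: 1888, 1892, …, 1960 — 19 in all.
Of these, 1900 is divisible by 100 but not 400, so not leap.
Leap years: 19 − 1 = 18.

18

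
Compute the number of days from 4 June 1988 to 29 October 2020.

Day-of-year of June 4, 1988: 156.
Day-of-year of October 29, 2020: 303.
1988 has 366 days, so 366 − 156 = 210 days remain in 1988.
Full years 1989–2019: 24 common + 7 leap = 24×365 + 7×366 = 11322 days.
Total: 210 + 11322 + 303 = 11835 days.

11835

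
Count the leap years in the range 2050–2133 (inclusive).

Years divisible by 4: 2052, 2056, …, 2132 — 21 in all.
Of these, 2100 is divisible by 100 but not 400, so not leap.
Leap years: 21 − 1 = 20.

20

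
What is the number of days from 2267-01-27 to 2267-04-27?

January 2267: 31 − 27 = 4 days remain.
Then February 2267 (28), March (31): 28 + 31 = 59 days.
April 1–27, 2267: 27 days.
Total: 4 + 59 + 27 = 90 days.

90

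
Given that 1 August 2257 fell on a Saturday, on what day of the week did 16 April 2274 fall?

From August 1, 2257 to August 1, 2273: 16 years, of which 4 contain a Feb 29 — 12×365 + 4×366 = 5844 days.
August 2273: 31 − 1 = 30 days remain.
Then September (30), October (31), November (30), December (31), January (31), February 2274 (28), March (31): 30 + 31 + 30 + 31 + 31 + 28 + 31 = 212 days.
April 1–16, 2274: 16 days.
Residual: 258 days.
Total: 6102 days.
6102 mod 7 = 5, so 5 days after Saturday is Thursday.

Thursday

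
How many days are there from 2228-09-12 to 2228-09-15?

Within September 2228: 15 − 12 = 3 days.

3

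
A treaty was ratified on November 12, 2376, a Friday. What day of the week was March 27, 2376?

Saturday

Count forward from the earlier date (March 27, 2376) to the later (November 12, 2376):
March 2376: 31 − 27 = 4 days remain.
Then April (30), May (31), June (30), July (31), August (31), September (30), October (31): 30 + 31 + 30 + 31 + 31 + 30 + 31 = 214 days.
November 1–12, 2376: 12 days.
Total: 4 + 214 + 12 = 230 days.
230 mod 7 = 6, so 6 days before Friday is Saturday.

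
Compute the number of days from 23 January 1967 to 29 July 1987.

7492

From January 23, 1967 to January 23, 1987: 20 years, of which 5 contain a Feb 29 — 15×365 + 5×366 = 7305 days.
January 1987: 31 − 23 = 8 days remain.
Then February 1987 (28), March (31), April (30), May (31), June (30): 28 + 31 + 30 + 31 + 30 = 150 days.
July 1–29, 1987: 29 days.
Residual: 187 days.
Total: 7492 days.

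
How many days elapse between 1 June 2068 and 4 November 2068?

156

June 2068: 30 − 1 = 29 days remain.
Then July (31), August (31), September (30), October (31): 31 + 31 + 30 + 31 = 123 days.
November 1–4, 2068: 4 days.
Total: 29 + 123 + 4 = 156 days.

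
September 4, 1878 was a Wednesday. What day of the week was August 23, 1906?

Thursday

From September 4, 1878 to September 4, 1905: 27 years, of which 6 contain a Feb 29 — 21×365 + 6×366 = 9861 days.
(1900 is not a leap year (divisible by 100 but not 400).)
September 1905: 30 − 4 = 26 days remain.
Then 10 full months totalling 304 days.
August 1–23, 1906: 23 days.
Residual: 353 days.
Total: 10214 days.
10214 mod 7 = 1, so 1 day after Wednesday is Thursday.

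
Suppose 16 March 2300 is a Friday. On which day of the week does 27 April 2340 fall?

From March 16, 2300 to March 16, 2340: 40 years, of which 10 contain a Feb 29 — 30×365 + 10×366 = 14610 days.
March 2340: 31 − 16 = 15 days remain.
April 1–27, 2340: 27 days.
Residual: 42 days.
Total: 14652 days.
14652 mod 7 = 1, so 1 day after Friday is Saturday.

Saturday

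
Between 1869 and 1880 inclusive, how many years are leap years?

3

Years divisible by 4 in [1869, 1880]: 1872, 1876, 1880.
No century exceptions apply. Count: 3.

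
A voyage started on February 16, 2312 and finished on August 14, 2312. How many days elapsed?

180

February 2312: 29 − 16 = 13 days remain (2312 is a leap year, so February has 29 days).
Then March (31), April (30), May (31), June (30), July (31): 31 + 30 + 31 + 30 + 31 = 153 days.
August 1–14, 2312: 14 days.
Total: 13 + 153 + 14 = 180 days.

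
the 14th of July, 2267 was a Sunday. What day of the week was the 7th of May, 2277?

Monday

From July 14, 2267 to July 14, 2276: 9 years, of which 3 contain a Feb 29 — 6×365 + 3×366 = 3288 days.
July 2276: 31 − 14 = 17 days remain.
Then 9 full months totalling 273 days.
May 1–7, 2277: 7 days.
Residual: 297 days.
Total: 3585 days.
3585 mod 7 = 1, so 1 day after Sunday is Monday.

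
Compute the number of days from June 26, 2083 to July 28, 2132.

17929

Day-of-year of June 26, 2083: 177.
Day-of-year of July 28, 2132: 210.
2083 has 365 days, so 365 − 177 = 188 days remain in 2083.
Full years 2084–2131: 37 common + 11 leap = 37×365 + 11×366 = 17531 days.
Total: 188 + 17531 + 210 = 17929 days.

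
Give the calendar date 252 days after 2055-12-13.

2056-08-21

Count 252 days after December 13, 2055:
December 2055: 31 − 13 = 18 days remain.
Then January (31), February 2056 (29), March (31), April (30), May (31), June (30), July (31): 31 + 29 + 31 + 30 + 31 + 30 + 31 = 213 days.
August 1–21, 2056: 21 days.
Total: 18 + 213 + 21 = 252 days.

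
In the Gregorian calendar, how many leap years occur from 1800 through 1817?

4

Years divisible by 4 in [1800, 1817]: 1800, 1804, 1808, 1812, 1816.
Of these, 1800 is divisible by 100 but not 400, so not leap.
Leap years: 5 − 1 = 4.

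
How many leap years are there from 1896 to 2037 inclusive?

35

Years divisible by 4: 1896, 1900, …, 2036 — 36 in all.
Of these, 1900 is divisible by 100 but not 400, so not leap.
2000 is divisible by 400, so still leap.
Leap years: 36 − 1 = 35.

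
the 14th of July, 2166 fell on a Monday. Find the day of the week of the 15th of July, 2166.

Within July 2166: 15 − 14 = 1 day.
1 mod 7 = 1, so 1 day after Monday is Tuesday.

Tuesday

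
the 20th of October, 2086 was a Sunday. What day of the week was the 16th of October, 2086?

Wednesday

Count forward from the earlier date (October 16, 2086) to the later (October 20, 2086):
Within October 2086: 20 − 16 = 4 days.
4 mod 7 = 4, so 4 days before Sunday is Wednesday.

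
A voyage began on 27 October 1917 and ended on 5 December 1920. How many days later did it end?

1135

Day-of-year of October 27, 1917: 300.
Day-of-year of December 5, 1920: 340.
1917 has 365 days, so 365 − 300 = 65 days remain in 1917.
Full years: 1918: 365; 1919: 365. Sum = 730.
Total: 65 + 730 + 340 = 1135 days.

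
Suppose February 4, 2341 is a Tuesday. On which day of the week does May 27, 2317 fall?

Sunday

Count forward from the earlier date (May 27, 2317) to the later (February 4, 2341):
Day-of-year of May 27, 2317: 147.
Day-of-year of February 4, 2341: 35.
2317 has 365 days, so 365 − 147 = 218 days remain in 2317.
Full years 2318–2340: 17 common + 6 leap = 17×365 + 6×366 = 8401 days.
Total: 218 + 8401 + 35 = 8654 days.
8654 mod 7 = 2, so 2 days before Tuesday is Sunday.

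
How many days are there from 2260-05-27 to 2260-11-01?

158

May 2260: 31 − 27 = 4 days remain.
Then June (30), July (31), August (31), September (30), October (31): 30 + 31 + 31 + 30 + 31 = 153 days.
November 1, 2260: 1 day.
Total: 4 + 153 + 1 = 158 days.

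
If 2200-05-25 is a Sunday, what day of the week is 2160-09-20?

Count forward from the earlier date (September 20, 2160) to the later (May 25, 2200):
Day-of-year of September 20, 2160: 264.
Day-of-year of May 25, 2200: 145.
2160 has 366 days, so 366 − 264 = 102 days remain in 2160.
Full years 2161–2199: 30 common + 9 leap = 30×365 + 9×366 = 14244 days.
Total: 102 + 14244 + 145 = 14491 days.
14491 mod 7 = 1, so 1 day before Sunday is Saturday.

Saturday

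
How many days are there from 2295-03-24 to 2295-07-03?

March 2295: 31 − 24 = 7 days remain.
Then April (30), May (31), June (30): 30 + 31 + 30 = 91 days.
July 1–3, 2295: 3 days.
Total: 7 + 91 + 3 = 101 days.

101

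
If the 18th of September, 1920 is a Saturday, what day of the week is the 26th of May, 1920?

Count forward from the earlier date (May 26, 1920) to the later (September 18, 1920):
May 1920: 31 − 26 = 5 days remain.
Then June (30), July (31), August (31): 30 + 31 + 31 = 92 days.
September 1–18, 1920: 18 days.
Total: 5 + 92 + 18 = 115 days.
115 mod 7 = 3, so 3 days before Saturday is Wednesday.

Wednesday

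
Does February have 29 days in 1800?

1800 is not a leap year (divisible by 100 but not 400).

No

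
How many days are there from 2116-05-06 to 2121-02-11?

Day-of-year of May 6, 2116: 127.
Day-of-year of February 11, 2121: 42.
2116 has 366 days, so 366 − 127 = 239 days remain in 2116.
Full years: 2117: 365; 2118: 365; 2119: 365; 2120: 366. Sum = 1461.
Total: 239 + 1461 + 42 = 1742 days.

1742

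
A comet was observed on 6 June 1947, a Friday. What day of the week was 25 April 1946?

Thursday

Count forward from the earlier date (April 25, 1946) to the later (June 6, 1947):
April 25, 1946 → April 25, 1947: 365 days.
April 1947: 30 − 25 = 5 days remain.
Then May (31): 31 days.
June 1–6, 1947: 6 days.
Residual: 42 days.
Total: 407 days.
407 mod 7 = 1, so 1 day before Friday is Thursday.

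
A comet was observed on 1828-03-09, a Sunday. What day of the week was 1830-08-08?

Day-of-year of March 9, 1828: 69.
Day-of-year of August 8, 1830: 220.
1828 has 366 days, so 366 − 69 = 297 days remain in 1828.
Full years: 1829: 365. Sum = 365.
Total: 297 + 365 + 220 = 882 days.
882 is a multiple of 7, so 1830-08-08 falls on the same weekday: Sunday.

Sunday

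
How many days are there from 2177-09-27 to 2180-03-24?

909

Day-of-year of September 27, 2177: 270.
Day-of-year of March 24, 2180: 84.
2177 has 365 days, so 365 − 270 = 95 days remain in 2177.
Full years: 2178: 365; 2179: 365. Sum = 730.
Total: 95 + 730 + 84 = 909 days.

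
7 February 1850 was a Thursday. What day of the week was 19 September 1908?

Saturday

From February 7, 1850 to February 7, 1908: 58 years, of which 13 contain a Feb 29 — 45×365 + 13×366 = 21183 days.
(1900 is not a leap year (divisible by 100 but not 400).)
February 1908: 29 − 7 = 22 days remain (1908 is a leap year, so February has 29 days).
Then March (31), April (30), May (31), June (30), July (31), August (31): 31 + 30 + 31 + 30 + 31 + 31 = 184 days.
September 1–19, 1908: 19 days.
Residual: 225 days.
Total: 21408 days.
21408 mod 7 = 2, so 2 days after Thursday is Saturday.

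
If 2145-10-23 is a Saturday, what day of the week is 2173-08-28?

Day-of-year of October 23, 2145: 296.
Day-of-year of August 28, 2173: 240.
2145 has 365 days, so 365 − 296 = 69 days remain in 2145.
Full years 2146–2172: 20 common + 7 leap = 20×365 + 7×366 = 9862 days.
Total: 69 + 9862 + 240 = 10171 days.
10171 is a multiple of 7, so 2173-08-28 falls on the same weekday: Saturday.

Saturday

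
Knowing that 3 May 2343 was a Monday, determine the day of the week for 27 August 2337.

Friday

Count forward from the earlier date (August 27, 2337) to the later (May 3, 2343):
Day-of-year of August 27, 2337: 239.
Day-of-year of May 3, 2343: 123.
2337 has 365 days, so 365 − 239 = 126 days remain in 2337.
Full years: 2338: 365; 2339: 365; 2340: 366; 2341: 365; 2342: 365. Sum = 1826.
Total: 126 + 1826 + 123 = 2075 days.
2075 mod 7 = 3, so 3 days before Monday is Friday.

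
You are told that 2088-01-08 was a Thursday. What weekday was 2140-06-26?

Day-of-year of January 8, 2088: 8.
Day-of-year of June 26, 2140: 178.
2088 has 366 days, so 366 − 8 = 358 days remain in 2088.
Full years 2089–2139: 40 common + 11 leap = 40×365 + 11×366 = 18626 days.
Total: 358 + 18626 + 178 = 19162 days.
19162 mod 7 = 3, so 3 days after Thursday is Sunday.

Sunday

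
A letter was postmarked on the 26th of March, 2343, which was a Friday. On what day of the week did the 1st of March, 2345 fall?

Day-of-year of March 26, 2343: 85.
Day-of-year of March 1, 2345: 60.
2343 has 365 days, so 365 − 85 = 280 days remain in 2343.
Full years: 2344: 366. Sum = 366.
Total: 280 + 366 + 60 = 706 days.
706 mod 7 = 6, so 6 days after Friday is Thursday.

Thursday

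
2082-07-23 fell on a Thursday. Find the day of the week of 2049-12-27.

Monday

Count forward from the earlier date (December 27, 2049) to the later (July 23, 2082):
Day-of-year of December 27, 2049: 361.
Day-of-year of July 23, 2082: 204.
2049 has 365 days, so 365 − 361 = 4 days remain in 2049.
Full years 2050–2081: 24 common + 8 leap = 24×365 + 8×366 = 11688 days.
Total: 4 + 11688 + 204 = 11896 days.
11896 mod 7 = 3, so 3 days before Thursday is Monday.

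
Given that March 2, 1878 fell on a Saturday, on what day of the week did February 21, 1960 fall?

Sunday

From March 2, 1878 to March 2, 1959: 81 years, of which 19 contain a Feb 29 — 62×365 + 19×366 = 29584 days.
(1900 is not a leap year (divisible by 100 but not 400).)
March 1959: 31 − 2 = 29 days remain.
Then 10 full months totalling 306 days.
February 1–21, 1960: 21 days (1960 is a leap year).
Residual: 356 days.
Total: 29940 days.
29940 mod 7 = 1, so 1 day after Saturday is Sunday.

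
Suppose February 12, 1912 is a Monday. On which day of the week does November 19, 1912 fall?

Tuesday

February 1912: 29 − 12 = 17 days remain (1912 is a leap year, so February has 29 days).
Then March (31), April (30), May (31), June (30), July (31), August (31), September (30), October (31): 31 + 30 + 31 + 30 + 31 + 31 + 30 + 31 = 245 days.
November 1–19, 1912: 19 days.
Total: 17 + 245 + 19 = 281 days.
281 mod 7 = 1, so 1 day after Monday is Tuesday.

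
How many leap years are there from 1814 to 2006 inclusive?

47

Years divisible by 4: 1816, 1820, …, 2004 — 48 in all.
Of these, 1900 is divisible by 100 but not 400, so not leap.
2000 is divisible by 400, so still leap.
Leap years: 48 − 1 = 47.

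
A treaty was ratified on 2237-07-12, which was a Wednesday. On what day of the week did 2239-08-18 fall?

July 2237: 31 − 12 = 19 days remain.
Then 24 full months totalling 730 days.
August 1–18, 2239: 18 days.
Total: 19 + 730 + 18 = 767 days.
767 mod 7 = 4, so 4 days after Wednesday is Sunday.

Sunday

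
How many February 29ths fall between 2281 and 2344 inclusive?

Years divisible by 4: 2284, 2288, …, 2344 — 16 in all.
Of these, 2300 is divisible by 100 but not 400, so not leap.
Leap years: 16 − 1 = 15.

15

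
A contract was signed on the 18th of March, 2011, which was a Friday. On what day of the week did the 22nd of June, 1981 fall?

Monday

Count forward from the earlier date (June 22, 1981) to the later (March 18, 2011):
From June 22, 1981 to June 22, 2010: 29 years, of which 7 contain a Feb 29 — 22×365 + 7×366 = 10592 days.
(2000 is a leap year (divisible by 400).)
June 2010: 30 − 22 = 8 days remain.
Then July (31), August (31), September (30), October (31), November (30), December (31), January (31), February 2011 (28): 31 + 31 + 30 + 31 + 30 + 31 + 31 + 28 = 243 days.
March 1–18, 2011: 18 days.
Residual: 269 days.
Total: 10861 days.
10861 mod 7 = 4, so 4 days before Friday is Monday.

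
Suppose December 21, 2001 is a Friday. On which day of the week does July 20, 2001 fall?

Friday

Count forward from the earlier date (July 20, 2001) to the later (December 21, 2001):
July 2001: 31 − 20 = 11 days remain.
Then August (31), September (30), October (31), November (30): 31 + 30 + 31 + 30 = 122 days.
December 1–21, 2001: 21 days.
Total: 11 + 122 + 21 = 154 days.
154 is a multiple of 7, so July 20, 2001 falls on the same weekday: Friday.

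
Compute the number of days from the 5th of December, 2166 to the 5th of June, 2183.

Day-of-year of December 5, 2166: 339.
Day-of-year of June 5, 2183: 156.
2166 has 365 days, so 365 − 339 = 26 days remain in 2166.
Full years 2167–2182: 12 common + 4 leap = 12×365 + 4×366 = 5844 days.
Total: 26 + 5844 + 156 = 6026 days.

6026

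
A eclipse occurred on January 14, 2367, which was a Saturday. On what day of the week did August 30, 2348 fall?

Count forward from the earlier date (August 30, 2348) to the later (January 14, 2367):
Day-of-year of August 30, 2348: 243.
Day-of-year of January 14, 2367: 14.
2348 has 366 days, so 366 − 243 = 123 days remain in 2348.
Full years 2349–2366: 14 common + 4 leap = 14×365 + 4×366 = 6574 days.
Total: 123 + 6574 + 14 = 6711 days.
6711 mod 7 = 5, so 5 days before Saturday is Monday.

Monday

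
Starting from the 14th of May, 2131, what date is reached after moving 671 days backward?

the 12th of July, 2129

Count 671 days before May 14, 2131:
July 2129: 31 − 12 = 19 days remain.
Then 21 full months totalling 638 days.
May 1–14, 2131: 14 days.
Total: 19 + 638 + 14 = 671 days.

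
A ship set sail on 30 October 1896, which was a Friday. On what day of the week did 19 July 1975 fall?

Saturday

From October 30, 1896 to October 30, 1974: 78 years, of which 18 contain a Feb 29 — 60×365 + 18×366 = 28488 days.
(1900 is not a leap year (divisible by 100 but not 400).)
October 1974: 31 − 30 = 1 day remains.
Then November (30), December (31), January (31), February 1975 (28), March (31), April (30), May (31), June (30): 30 + 31 + 31 + 28 + 31 + 30 + 31 + 30 = 242 days.
July 1–19, 1975: 19 days.
Residual: 262 days.
Total: 28750 days.
28750 mod 7 = 1, so 1 day after Friday is Saturday.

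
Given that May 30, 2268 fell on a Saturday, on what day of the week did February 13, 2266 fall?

Count forward from the earlier date (February 13, 2266) to the later (May 30, 2268):
February 13, 2266 → February 13, 2267: 365 days.
February 13, 2267 → February 13, 2268: 365 days.
February 2268: 29 − 13 = 16 days remain (2268 is a leap year, so February has 29 days).
Then March (31), April (30): 31 + 30 = 61 days.
May 1–30, 2268: 30 days.
Residual: 107 days.
Total: 837 days.
837 mod 7 = 4, so 4 days before Saturday is Tuesday.

Tuesday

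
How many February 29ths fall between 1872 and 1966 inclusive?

Years divisible by 4: 1872, 1876, …, 1964 — 24 in all.
Of these, 1900 is divisible by 100 but not 400, so not leap.
Leap years: 24 − 1 = 23.

23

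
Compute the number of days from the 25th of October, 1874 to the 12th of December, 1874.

48

October 1874: 31 − 25 = 6 days remain.
Then November (30): 30 days.
December 1–12, 1874: 12 days.
Total: 6 + 30 + 12 = 48 days.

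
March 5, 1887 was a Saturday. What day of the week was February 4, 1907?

Monday

Day-of-year of March 5, 1887: 64.
Day-of-year of February 4, 1907: 35.
1887 has 365 days, so 365 − 64 = 301 days remain in 1887.
Full years 1888–1906: 15 common + 4 leap = 15×365 + 4×366 = 6939 days.
Total: 301 + 6939 + 35 = 7275 days.
7275 mod 7 = 2, so 2 days after Saturday is Monday.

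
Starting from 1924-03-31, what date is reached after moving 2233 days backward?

1918-02-18

Count 2233 days before March 31, 1924:
February 18, 1918 → February 18, 1919: 365 days.
February 18, 1919 → February 18, 1920: 365 days.
February 18, 1920 → February 18, 1921: 366 days (1920 is a leap year).
February 18, 1921 → February 18, 1922: 365 days.
February 18, 1922 → February 18, 1923: 365 days.
February 18, 1923 → February 18, 1924: 365 days.
February 1924: 29 − 18 = 11 days remain (1924 is a leap year, so February has 29 days).
March 1–31, 1924: 31 days.
Residual: 42 days.
Total: 2233 days.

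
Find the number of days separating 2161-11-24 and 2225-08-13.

From November 24, 2161 to November 24, 2224: 63 years, of which 15 contain a Feb 29 — 48×365 + 15×366 = 23010 days.
(2200 is not a leap year (divisible by 100 but not 400).)
November 2224: 30 − 24 = 6 days remain.
Then December (31), January (31), February 2225 (28), March (31), April (30), May (31), June (30), July (31): 31 + 31 + 28 + 31 + 30 + 31 + 30 + 31 = 243 days.
August 1–13, 2225: 13 days.
Residual: 262 days.
Total: 23272 days.

23272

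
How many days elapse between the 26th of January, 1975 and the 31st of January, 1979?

January 26, 1975 → January 26, 1976: 365 days.
January 26, 1976 → January 26, 1977: 366 days (1976 is a leap year).
January 26, 1977 → January 26, 1978: 365 days.
January 26, 1978 → January 26, 1979: 365 days.
Within January 1979: 31 − 26 = 5 days.
Total: 1466 days.

1466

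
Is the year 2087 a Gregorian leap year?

No

2087 is not a leap year.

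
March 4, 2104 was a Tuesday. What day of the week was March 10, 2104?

Monday

Within March 2104: 10 − 4 = 6 days.
6 mod 7 = 6, so 6 days after Tuesday is Monday.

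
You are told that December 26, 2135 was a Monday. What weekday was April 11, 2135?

Count forward from the earlier date (April 11, 2135) to the later (December 26, 2135):
April 2135: 30 − 11 = 19 days remain.
Then May (31), June (30), July (31), August (31), September (30), October (31), November (30): 31 + 30 + 31 + 31 + 30 + 31 + 30 = 214 days.
December 1–26, 2135: 26 days.
Total: 19 + 214 + 26 = 259 days.
259 is a multiple of 7, so April 11, 2135 falls on the same weekday: Monday.

Monday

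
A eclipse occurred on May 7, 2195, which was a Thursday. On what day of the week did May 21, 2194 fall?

Count forward from the earlier date (May 21, 2194) to the later (May 7, 2195):
May 2194: 31 − 21 = 10 days remain.
Then 11 full months totalling 334 days.
May 1–7, 2195: 7 days.
Total: 10 + 334 + 7 = 351 days.
351 mod 7 = 1, so 1 day before Thursday is Wednesday.

Wednesday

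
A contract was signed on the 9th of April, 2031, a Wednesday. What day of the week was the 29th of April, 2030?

Monday

Count forward from the earlier date (April 29, 2030) to the later (April 9, 2031):
April 2030: 30 − 29 = 1 day remains.
Then 11 full months totalling 335 days.
April 1–9, 2031: 9 days.
Total: 1 + 335 + 9 = 345 days.
345 mod 7 = 2, so 2 days before Wednesday is Monday.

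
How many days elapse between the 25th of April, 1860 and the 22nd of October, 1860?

April 1860: 30 − 25 = 5 days remain.
Then May (31), June (30), July (31), August (31), September (30): 31 + 30 + 31 + 31 + 30 = 153 days.
October 1–22, 1860: 22 days.
Total: 5 + 153 + 22 = 180 days.

180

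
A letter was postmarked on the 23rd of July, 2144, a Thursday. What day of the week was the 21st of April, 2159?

Day-of-year of July 23, 2144: 205.
Day-of-year of April 21, 2159: 111.
2144 has 366 days, so 366 − 205 = 161 days remain in 2144.
Full years 2145–2158: 11 common + 3 leap = 11×365 + 3×366 = 5113 days.
Total: 161 + 5113 + 111 = 5385 days.
5385 mod 7 = 2, so 2 days after Thursday is Saturday.

Saturday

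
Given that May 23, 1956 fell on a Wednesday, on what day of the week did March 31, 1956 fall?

Saturday

Count forward from the earlier date (March 31, 1956) to the later (May 23, 1956):
March 1956: 31 − 31 = 0 days remain.
Then April (30): 30 days.
May 1–23, 1956: 23 days.
Total: 0 + 30 + 23 = 53 days.
53 mod 7 = 4, so 4 days before Wednesday is Saturday.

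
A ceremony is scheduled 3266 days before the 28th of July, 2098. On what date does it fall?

the 18th of August, 2089

Count 3266 days before July 28, 2098:
From August 18, 2089 to August 18, 2097: 8 years, of which 2 contain a Feb 29 — 6×365 + 2×366 = 2922 days.
August 2097: 31 − 18 = 13 days remain.
Then 10 full months totalling 303 days.
July 1–28, 2098: 28 days.
Residual: 344 days.
Total: 3266 days.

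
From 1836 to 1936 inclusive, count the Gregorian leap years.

25

Years divisible by 4: 1836, 1840, …, 1936 — 26 in all.
Of these, 1900 is divisible by 100 but not 400, so not leap.
Leap years: 26 − 1 = 25.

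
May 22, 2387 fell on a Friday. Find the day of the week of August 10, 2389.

Thursday

May 22, 2387 → May 22, 2388: 366 days (2388 is a leap year).
May 22, 2388 → May 22, 2389: 365 days.
May 2389: 31 − 22 = 9 days remain.
Then June (30), July (31): 30 + 31 = 61 days.
August 1–10, 2389: 10 days.
Residual: 80 days.
Total: 811 days.
811 mod 7 = 6, so 6 days after Friday is Thursday.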